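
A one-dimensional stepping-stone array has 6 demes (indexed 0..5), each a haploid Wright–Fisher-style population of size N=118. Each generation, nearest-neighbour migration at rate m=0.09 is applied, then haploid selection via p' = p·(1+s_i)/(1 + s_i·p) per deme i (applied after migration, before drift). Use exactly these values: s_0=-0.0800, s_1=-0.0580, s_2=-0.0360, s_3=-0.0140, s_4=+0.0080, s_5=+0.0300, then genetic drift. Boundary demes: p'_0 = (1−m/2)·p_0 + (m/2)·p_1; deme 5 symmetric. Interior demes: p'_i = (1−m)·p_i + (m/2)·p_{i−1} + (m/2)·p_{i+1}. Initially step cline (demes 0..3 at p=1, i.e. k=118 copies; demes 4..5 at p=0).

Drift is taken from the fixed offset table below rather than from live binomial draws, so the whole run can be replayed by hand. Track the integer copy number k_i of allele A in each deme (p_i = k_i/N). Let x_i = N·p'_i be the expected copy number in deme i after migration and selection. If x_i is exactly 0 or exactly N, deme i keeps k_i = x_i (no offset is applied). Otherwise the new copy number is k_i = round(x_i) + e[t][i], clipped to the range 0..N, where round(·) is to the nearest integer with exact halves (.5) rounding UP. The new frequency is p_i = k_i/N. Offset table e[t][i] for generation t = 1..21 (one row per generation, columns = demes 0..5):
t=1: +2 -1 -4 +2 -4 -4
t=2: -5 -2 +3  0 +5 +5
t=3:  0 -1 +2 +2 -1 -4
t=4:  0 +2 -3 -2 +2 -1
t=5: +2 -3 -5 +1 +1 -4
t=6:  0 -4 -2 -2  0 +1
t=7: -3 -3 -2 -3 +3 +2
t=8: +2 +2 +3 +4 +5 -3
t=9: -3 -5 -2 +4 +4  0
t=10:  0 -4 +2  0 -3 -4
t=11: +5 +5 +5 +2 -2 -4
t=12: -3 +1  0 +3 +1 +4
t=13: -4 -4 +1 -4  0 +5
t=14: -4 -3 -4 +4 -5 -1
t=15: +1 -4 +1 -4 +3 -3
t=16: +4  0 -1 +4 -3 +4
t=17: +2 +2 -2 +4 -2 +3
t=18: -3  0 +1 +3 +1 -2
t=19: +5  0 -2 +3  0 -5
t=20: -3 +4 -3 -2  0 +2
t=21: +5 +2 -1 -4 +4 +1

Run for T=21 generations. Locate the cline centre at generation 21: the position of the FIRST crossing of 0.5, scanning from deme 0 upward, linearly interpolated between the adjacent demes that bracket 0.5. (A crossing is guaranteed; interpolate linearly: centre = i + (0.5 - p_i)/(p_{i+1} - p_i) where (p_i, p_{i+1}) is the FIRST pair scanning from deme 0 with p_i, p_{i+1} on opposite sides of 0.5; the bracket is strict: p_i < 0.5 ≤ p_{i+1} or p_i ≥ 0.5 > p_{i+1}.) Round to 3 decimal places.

t=0: k=[118 118 118 118 0 0]
t=1: x=[118.0000 118.0000 118.0000 112.6180 5.3506 0.0000] k=[118 118 118 115 1 0]
t=2: x=[118.0000 118.0000 117.8600 109.8993 6.1312 0.0463] k=[118 118 118 110 11 5]
t=3: x=[118.0000 118.0000 117.6266 105.7511 15.2907 5.4208] k=[118 118 118 108 14 1]
t=4: x=[118.0000 118.0000 117.5333 104.0475 17.7649 1.6319] k=[118 118 115 102 20 1]
t=5: x=[118.0000 117.8567 114.4251 98.6682 22.9821 1.9097] k=[118 115 109 100 24 0]
t=6: x=[117.8533 114.6774 108.5512 96.7404 26.5034 1.1121] k=[118 111 107 95 27 2]
t=7: x=[117.6577 110.7383 106.2580 92.1969 29.1094 3.2162] k=[115 108 104 89 32 5]
t=8: x=[114.4055 107.5812 103.0324 86.7874 33.5410 6.3914] k=[116 110 106 91 39 3]
t=9: x=[115.5367 109.6375 105.0894 89.0279 39.9302 4.7530] k=[113 105 103 93 44 5]
t=10: x=[112.1968 104.5754 102.1435 90.9522 44.6710 6.9457] k=[112 101 104 91 42 3]
t=11: x=[110.9738 100.7693 102.8011 89.0732 42.6668 4.8917] k=[116 106 108 91 41 1]
t=12: x=[115.3418 105.9067 106.7782 89.2092 41.6645 2.8819] k=[112 107 107 92 43 7]
t=13: x=[111.2646 106.6255 105.9336 90.1713 43.8042 8.8592] k=[107 103 107 86 44 14]
t=14: x=[105.9471 102.5764 105.4703 84.7192 44.7612 15.7490] k=[102 100 101 89 40 15]
t=15: x=[100.7158 99.2102 99.8593 87.0139 41.2936 16.5409] k=[102 95 101 83 44 14]
t=16: x=[100.4770 94.4800 99.3515 81.7016 44.6259 15.7490] k=[104 94 98 86 42 20]
t=17: x=[102.4590 93.4900 96.6462 84.2211 43.2080 21.5049] k=[104 95 95 88 41 25]
t=18: x=[102.5069 94.2933 93.9915 85.8714 42.6117 26.3195] k=[100 94 95 89 44 24]
t=19: x=[98.4051 93.1636 93.9915 86.9233 45.3473 25.4857] k=[103 93 92 90 45 20]
t=20: x=[101.3956 92.2215 91.2032 87.7489 46.1237 21.6425] k=[98 96 88 86 46 24]
t=21: x=[96.4816 94.6304 87.4472 83.9495 47.0352 25.5772] k=[101 97 86 80 51 27]

3.724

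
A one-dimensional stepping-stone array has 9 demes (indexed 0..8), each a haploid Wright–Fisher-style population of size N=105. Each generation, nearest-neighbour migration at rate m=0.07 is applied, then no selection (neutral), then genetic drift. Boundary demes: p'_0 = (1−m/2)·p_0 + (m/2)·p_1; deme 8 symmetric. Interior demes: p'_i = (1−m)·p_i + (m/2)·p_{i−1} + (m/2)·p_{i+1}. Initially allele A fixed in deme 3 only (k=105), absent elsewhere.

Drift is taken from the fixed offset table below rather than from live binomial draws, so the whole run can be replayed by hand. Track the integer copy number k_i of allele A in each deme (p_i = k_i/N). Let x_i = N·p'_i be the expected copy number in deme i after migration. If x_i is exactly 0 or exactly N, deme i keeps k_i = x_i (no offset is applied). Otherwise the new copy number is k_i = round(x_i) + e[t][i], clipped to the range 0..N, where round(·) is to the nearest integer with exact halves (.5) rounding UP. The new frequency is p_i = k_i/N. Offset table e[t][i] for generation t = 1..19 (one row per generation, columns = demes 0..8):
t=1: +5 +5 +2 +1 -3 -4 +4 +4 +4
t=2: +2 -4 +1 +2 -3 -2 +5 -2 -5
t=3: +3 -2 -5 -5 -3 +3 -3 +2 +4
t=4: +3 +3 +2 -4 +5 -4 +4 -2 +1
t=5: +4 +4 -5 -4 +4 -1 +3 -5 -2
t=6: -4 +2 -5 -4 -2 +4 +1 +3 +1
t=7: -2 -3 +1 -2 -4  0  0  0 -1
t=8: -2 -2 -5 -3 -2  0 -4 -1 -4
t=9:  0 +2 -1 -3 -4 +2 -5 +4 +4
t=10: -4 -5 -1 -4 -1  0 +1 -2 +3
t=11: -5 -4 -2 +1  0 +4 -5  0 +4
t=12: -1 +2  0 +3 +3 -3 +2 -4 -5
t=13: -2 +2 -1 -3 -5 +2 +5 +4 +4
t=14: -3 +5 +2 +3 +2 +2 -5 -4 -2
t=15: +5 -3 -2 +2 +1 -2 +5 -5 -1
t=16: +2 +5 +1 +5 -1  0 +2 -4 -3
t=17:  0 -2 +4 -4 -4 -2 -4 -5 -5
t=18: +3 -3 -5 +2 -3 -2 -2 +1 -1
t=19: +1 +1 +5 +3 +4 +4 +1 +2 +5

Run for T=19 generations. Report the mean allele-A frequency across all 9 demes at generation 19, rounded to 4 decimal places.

t=0: k=[0 0 0 105 0 0 0 0 0]
t=1: x=[0.0000 0.0000 3.6750 97.6500 3.6750 0.0000 0.0000 0.0000 0.0000] k=[0 0 6 99 1 0 0 0 0]
t=2: x=[0.0000 0.2100 9.0450 92.3150 4.3950 0.0350 0.0000 0.0000 0.0000] k=[0 0 10 94 1 0 0 0 0]
t=3: x=[0.0000 0.3500 12.5900 87.8050 4.2200 0.0350 0.0000 0.0000 0.0000] k=[0 0 8 83 1 3 0 0 0]
t=4: x=[0.0000 0.2800 10.3450 77.5050 3.9400 2.8250 0.1050 0.0000 0.0000] k=[0 3 12 74 9 0 4 0 0]
t=5: x=[0.1050 3.2100 13.8550 69.5550 10.9600 0.4550 3.7200 0.1400 0.0000] k=[4 7 9 66 15 0 7 0 0]
t=6: x=[4.1050 6.9650 10.9250 62.2200 16.2600 0.7700 6.5100 0.2450 0.0000] k=[0 9 6 58 14 5 8 3 0]
t=7: x=[0.3150 8.5800 7.9250 54.6400 15.2250 5.4200 7.7200 3.0700 0.1050] k=[0 6 9 53 11 5 8 3 0]
t=8: x=[0.2100 5.8950 10.4350 49.9900 12.2600 5.3150 7.7200 3.0700 0.1050] k=[0 4 5 47 10 5 4 2 0]
t=9: x=[0.1400 3.8950 6.4350 44.2350 11.1200 5.1400 3.9650 2.0000 0.0700] k=[0 6 5 41 7 7 0 6 4]
t=10: x=[0.2100 5.7550 6.2950 38.5500 8.1900 6.7550 0.4550 5.7200 4.0700] k=[0 1 5 35 7 7 1 4 7]
t=11: x=[0.0350 1.1050 5.9100 32.9700 7.9800 6.7900 1.3150 4.0000 6.8950] k=[0 0 4 34 8 11 0 4 11]
t=12: x=[0.0000 0.1400 4.9100 32.0400 9.0150 10.5100 0.5250 4.1050 10.7550] k=[0 2 5 35 12 8 3 0 6]
t=13: x=[0.0700 2.0350 5.9450 33.1450 12.6650 7.9650 3.0700 0.3150 5.7900] k=[0 4 5 30 8 10 8 4 10]
t=14: x=[0.1400 3.8950 5.8400 28.3550 8.8400 9.8600 7.9300 4.3500 9.7900] k=[0 9 8 31 11 12 3 0 8]
t=15: x=[0.3150 8.6500 8.8400 29.4950 11.7350 11.6500 3.2100 0.3850 7.7200] k=[5 6 7 31 13 10 8 0 7]
t=16: x=[5.0350 6.0000 7.8050 29.5300 13.5250 10.0350 7.7900 0.5250 6.7550] k=[7 11 9 35 13 10 10 0 4]
t=17: x=[7.1400 10.7900 9.9800 33.3200 13.6650 10.1050 9.6500 0.4900 3.8600] k=[7 9 14 29 10 8 6 0 0]
t=18: x=[7.0700 9.1050 14.3500 27.8100 10.5950 8.0000 5.8600 0.2100 0.0000] k=[10 6 9 30 8 6 4 1 0]
t=19: x=[9.8600 6.2450 9.6300 28.4950 8.7000 6.0000 3.9650 1.0700 0.0350] k=[11 7 15 31 13 10 5 3 5]

0.1058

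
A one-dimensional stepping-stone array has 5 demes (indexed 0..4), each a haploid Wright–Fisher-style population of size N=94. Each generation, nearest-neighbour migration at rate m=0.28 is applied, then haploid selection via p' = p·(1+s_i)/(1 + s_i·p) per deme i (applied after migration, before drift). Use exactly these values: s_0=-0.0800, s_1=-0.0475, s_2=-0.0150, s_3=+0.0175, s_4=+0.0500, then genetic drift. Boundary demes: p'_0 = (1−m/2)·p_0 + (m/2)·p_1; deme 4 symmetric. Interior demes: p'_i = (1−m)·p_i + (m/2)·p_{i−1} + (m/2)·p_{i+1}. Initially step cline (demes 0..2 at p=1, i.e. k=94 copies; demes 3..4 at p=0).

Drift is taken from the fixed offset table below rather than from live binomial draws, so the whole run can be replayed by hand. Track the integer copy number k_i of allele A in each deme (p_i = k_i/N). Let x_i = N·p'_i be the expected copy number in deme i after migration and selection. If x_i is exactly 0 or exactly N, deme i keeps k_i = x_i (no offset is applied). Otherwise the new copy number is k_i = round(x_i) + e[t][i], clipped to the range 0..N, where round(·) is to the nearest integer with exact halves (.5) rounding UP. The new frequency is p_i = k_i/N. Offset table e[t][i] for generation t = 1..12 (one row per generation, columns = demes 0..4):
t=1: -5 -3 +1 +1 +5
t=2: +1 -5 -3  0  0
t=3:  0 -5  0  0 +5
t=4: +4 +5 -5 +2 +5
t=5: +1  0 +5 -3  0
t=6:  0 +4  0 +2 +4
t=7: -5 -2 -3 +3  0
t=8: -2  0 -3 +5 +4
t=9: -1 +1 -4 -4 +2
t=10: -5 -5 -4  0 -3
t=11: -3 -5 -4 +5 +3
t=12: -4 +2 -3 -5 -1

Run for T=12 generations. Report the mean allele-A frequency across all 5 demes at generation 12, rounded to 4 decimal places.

0.5319

t=0: k=[94 94 94 0 0]
t=1: x=[94.0000 94.0000 80.6680 13.3576 0.0000] k=[94 94 82 14 0]
t=2: x=[94.0000 92.2378 73.9224 21.8496 2.0559] k=[94 87 71 22 2]
t=3: x=[92.9357 85.3659 66.0843 26.3880 5.0272] k=[93 80 66 26 10]
t=4: x=[90.9428 79.2654 62.0420 29.7114 12.7689] k=[94 84 57 32 18]
t=5: x=[92.4802 81.0874 56.9413 33.9152 20.7378] k=[93 81 62 31 21]
t=6: x=[91.0942 79.4309 59.9927 34.3171 23.2431] k=[91 83 60 36 27]
t=7: x=[89.5387 80.3416 59.5307 38.4937 29.2336] k=[85 78 57 41 29]
t=8: x=[83.2514 75.3223 57.3627 41.9626 31.6967] k=[81 75 54 47 36]
t=9: x=[79.1467 72.0930 55.6173 46.8477 38.6453] k=[78 73 52 43 41]
t=10: x=[76.1240 69.8982 53.3316 44.3862 42.4127] k=[71 65 49 44 39]
t=11: x=[68.6461 62.5906 50.1866 44.4062 40.8229] k=[66 58 46 49 44]
t=12: x=[63.1781 56.3471 47.7450 48.2875 45.8450] k=[59 58 45 43 45]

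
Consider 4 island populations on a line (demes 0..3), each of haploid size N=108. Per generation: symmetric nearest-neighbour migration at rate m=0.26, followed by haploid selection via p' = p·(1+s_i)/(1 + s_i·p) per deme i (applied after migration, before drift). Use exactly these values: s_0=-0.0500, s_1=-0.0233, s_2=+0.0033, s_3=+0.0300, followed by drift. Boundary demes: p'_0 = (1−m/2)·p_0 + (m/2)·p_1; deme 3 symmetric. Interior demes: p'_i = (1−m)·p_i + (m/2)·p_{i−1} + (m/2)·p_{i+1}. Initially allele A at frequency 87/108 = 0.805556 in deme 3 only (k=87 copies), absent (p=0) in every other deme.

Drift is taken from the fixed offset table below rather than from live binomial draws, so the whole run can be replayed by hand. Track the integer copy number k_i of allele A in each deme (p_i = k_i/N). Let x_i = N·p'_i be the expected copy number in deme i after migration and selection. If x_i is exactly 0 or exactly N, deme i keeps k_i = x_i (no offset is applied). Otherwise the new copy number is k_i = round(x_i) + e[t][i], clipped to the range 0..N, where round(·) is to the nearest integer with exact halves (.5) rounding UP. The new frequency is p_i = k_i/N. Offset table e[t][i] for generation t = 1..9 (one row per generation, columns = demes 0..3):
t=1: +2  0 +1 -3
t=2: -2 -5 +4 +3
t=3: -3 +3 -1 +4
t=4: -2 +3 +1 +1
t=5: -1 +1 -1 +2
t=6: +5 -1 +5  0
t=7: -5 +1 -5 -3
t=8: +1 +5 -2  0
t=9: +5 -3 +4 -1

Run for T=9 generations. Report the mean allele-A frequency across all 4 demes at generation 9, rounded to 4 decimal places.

0.2569

t=0: k=[0 0 0 87]
t=1: x=[0.0000 0.0000 11.3434 76.3553] k=[0 0 12 73]
t=2: x=[0.0000 1.5242 18.4203 65.8322] k=[0 0 22 69]
t=3: x=[0.0000 2.7951 25.3138 63.6645] k=[0 6 24 68]
t=4: x=[0.7413 7.3959 27.4474 63.0575] k=[0 10 28 64]
t=5: x=[1.2357 10.8085 30.4119 60.1091] k=[0 12 29 62]
t=6: x=[1.4831 12.3891 31.1530 58.5035] k=[6 11 36 59]
t=7: x=[6.3370 13.3222 35.8188 56.8065] k=[1 14 31 54]
t=8: x=[2.5587 14.2262 31.8539 51.8062] k=[4 19 30 52]
t=9: x=[5.6681 18.1217 31.5035 49.9326] k=[11 15 36 49]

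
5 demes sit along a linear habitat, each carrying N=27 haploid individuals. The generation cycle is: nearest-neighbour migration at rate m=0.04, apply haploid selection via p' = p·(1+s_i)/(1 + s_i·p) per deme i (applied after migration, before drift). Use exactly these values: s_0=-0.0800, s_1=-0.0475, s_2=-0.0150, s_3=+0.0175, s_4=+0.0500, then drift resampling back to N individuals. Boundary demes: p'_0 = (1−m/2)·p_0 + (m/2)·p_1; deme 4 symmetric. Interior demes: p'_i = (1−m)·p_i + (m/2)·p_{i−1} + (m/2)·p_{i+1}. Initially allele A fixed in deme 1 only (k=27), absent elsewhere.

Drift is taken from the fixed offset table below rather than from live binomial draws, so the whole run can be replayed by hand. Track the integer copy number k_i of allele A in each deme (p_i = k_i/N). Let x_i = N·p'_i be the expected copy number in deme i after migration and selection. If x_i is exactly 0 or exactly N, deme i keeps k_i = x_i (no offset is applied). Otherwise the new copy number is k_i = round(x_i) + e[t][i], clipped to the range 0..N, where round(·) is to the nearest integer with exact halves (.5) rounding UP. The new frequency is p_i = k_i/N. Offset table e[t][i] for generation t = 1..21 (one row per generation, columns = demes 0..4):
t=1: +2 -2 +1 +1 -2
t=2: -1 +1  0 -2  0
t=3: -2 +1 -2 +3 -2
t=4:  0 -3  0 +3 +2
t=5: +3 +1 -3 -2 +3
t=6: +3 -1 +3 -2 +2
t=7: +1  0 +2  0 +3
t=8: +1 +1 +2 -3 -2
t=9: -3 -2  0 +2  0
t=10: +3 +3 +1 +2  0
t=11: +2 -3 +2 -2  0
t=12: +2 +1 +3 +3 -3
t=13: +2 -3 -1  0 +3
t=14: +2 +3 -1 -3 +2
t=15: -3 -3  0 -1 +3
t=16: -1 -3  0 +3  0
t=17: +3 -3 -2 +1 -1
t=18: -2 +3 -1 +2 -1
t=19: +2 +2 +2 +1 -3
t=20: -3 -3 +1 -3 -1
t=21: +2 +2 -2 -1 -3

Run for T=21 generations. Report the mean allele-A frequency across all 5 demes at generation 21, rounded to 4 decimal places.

t=0: k=[0 27 0 0 0]
t=1: x=[0.4976 25.8684 0.5321 0.0000 0.0000] k=[2 24 2 0 0]
t=2: x=[2.2611 22.9555 2.3672 0.0407 0.0000] k=[1 24 2 0 0]
t=3: x=[1.3490 22.9348 2.3672 0.0407 0.0000] k=[0 24 0 3 0]
t=4: x=[0.4422 22.8727 0.5321 2.9249 0.0630] k=[0 20 1 6 2]
t=5: x=[0.3684 18.9477 1.4590 5.8996 2.1756] k=[3 20 0 4 5]
t=6: x=[3.1035 18.9885 0.4729 3.9987 5.1812] k=[6 18 3 2 7]
t=7: x=[5.8489 17.1577 3.2367 2.1541 7.1536] k=[7 17 5 2 10]
t=8: x=[6.7684 16.2467 5.1170 2.2556 10.1471] k=[8 17 7 0 8]
t=9: x=[7.7125 16.3074 6.9815 0.3052 8.1142] k=[5 14 7 2 8]
t=10: x=[4.8399 13.3515 6.9616 2.2556 8.1550] k=[8 16 8 4 8]
t=11: x=[7.6932 15.3589 7.9947 4.2214 8.1958] k=[10 12 10 2 8]
t=12: x=[9.5200 11.5970 9.7855 2.3165 8.1550] k=[12 13 13 5 5]
t=13: x=[11.4668 12.6524 12.7383 5.2328 5.2018] k=[13 10 12 5 8]
t=14: x=[12.3794 9.7943 11.7197 5.2732 8.2162] k=[14 13 11 2 10]
t=15: x=[13.4174 12.6524 10.7620 2.3773 10.1471] k=[10 10 11 1 13]
t=16: x=[9.4809 9.7153 10.6823 1.4638 13.0887] k=[8 7 11 4 13]
t=17: x=[7.5194 6.8483 10.6823 4.3833 13.1488] k=[11 4 9 5 12]
t=18: x=[10.3234 4.0690 8.7305 5.2934 12.1854] k=[8 7 8 7 11]
t=19: x=[7.5194 6.7897 7.8754 7.1912 11.2387] k=[10 9 10 8 8]
t=20: x=[9.4614 8.7498 9.8453 8.1383 8.2774] k=[6 6 11 5 7]
t=21: x=[5.6199 5.8733 10.6823 5.2328 7.2150] k=[8 8 9 4 4]

0.2444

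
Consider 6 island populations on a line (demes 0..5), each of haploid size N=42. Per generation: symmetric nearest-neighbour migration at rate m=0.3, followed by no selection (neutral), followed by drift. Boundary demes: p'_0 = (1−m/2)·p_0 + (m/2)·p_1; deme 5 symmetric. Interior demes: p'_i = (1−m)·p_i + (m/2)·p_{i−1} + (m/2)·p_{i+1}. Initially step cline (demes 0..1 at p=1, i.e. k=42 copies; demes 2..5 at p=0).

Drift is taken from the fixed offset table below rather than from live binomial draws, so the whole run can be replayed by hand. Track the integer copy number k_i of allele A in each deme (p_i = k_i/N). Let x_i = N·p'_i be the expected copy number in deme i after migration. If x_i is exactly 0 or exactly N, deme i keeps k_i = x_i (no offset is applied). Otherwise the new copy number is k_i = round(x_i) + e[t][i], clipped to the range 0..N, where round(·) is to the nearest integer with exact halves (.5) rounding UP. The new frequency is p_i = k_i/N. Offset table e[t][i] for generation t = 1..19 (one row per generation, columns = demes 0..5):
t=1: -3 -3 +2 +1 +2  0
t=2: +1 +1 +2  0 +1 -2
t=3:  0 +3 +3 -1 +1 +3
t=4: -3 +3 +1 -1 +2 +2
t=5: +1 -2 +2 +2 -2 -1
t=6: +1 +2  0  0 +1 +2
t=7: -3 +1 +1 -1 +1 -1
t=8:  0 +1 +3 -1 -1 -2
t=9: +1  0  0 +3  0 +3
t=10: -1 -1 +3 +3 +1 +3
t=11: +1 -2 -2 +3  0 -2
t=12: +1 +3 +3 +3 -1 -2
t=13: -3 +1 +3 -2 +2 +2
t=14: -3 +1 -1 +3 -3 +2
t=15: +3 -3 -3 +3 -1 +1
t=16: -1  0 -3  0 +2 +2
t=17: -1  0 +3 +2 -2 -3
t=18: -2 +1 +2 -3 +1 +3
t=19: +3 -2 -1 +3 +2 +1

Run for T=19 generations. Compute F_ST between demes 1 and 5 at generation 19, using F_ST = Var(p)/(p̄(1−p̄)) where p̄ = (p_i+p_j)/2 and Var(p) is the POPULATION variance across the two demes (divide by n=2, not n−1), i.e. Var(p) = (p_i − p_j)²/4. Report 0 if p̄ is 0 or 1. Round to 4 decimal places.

0.0818

t=0: k=[42 42 0 0 0 0]
t=1: x=[42.0000 35.7000 6.3000 0.0000 0.0000 0.0000] k=[42 33 8 0 0 0]
t=2: x=[40.6500 30.6000 10.5500 1.2000 0.0000 0.0000] k=[42 32 13 1 0 0]
t=3: x=[40.5000 30.6500 14.0500 2.6500 0.1500 0.0000] k=[41 34 17 2 1 0]
t=4: x=[39.9500 32.5000 17.3000 4.1000 1.0000 0.1500] k=[37 36 18 3 3 2]
t=5: x=[36.8500 33.4500 18.4500 5.2500 2.8500 2.1500] k=[38 31 20 7 1 1]
t=6: x=[36.9500 30.4000 19.7000 8.0500 1.9000 1.0000] k=[38 32 20 8 3 3]
t=7: x=[37.1000 31.1000 20.0000 9.0500 3.7500 3.0000] k=[34 32 21 8 5 2]
t=8: x=[33.7000 30.6500 20.7000 9.5000 5.0000 2.4500] k=[34 32 24 9 4 0]
t=9: x=[33.7000 31.1000 22.9500 10.5000 4.1500 0.6000] k=[35 31 23 14 4 4]
t=10: x=[34.4000 30.4000 22.8500 13.8500 5.5000 4.0000] k=[33 29 26 17 7 7]
t=11: x=[32.4000 29.1500 25.1000 16.8500 8.5000 7.0000] k=[33 27 23 20 9 5]
t=12: x=[32.1000 27.3000 23.1500 18.8000 10.0500 5.6000] k=[33 30 26 22 9 4]
t=13: x=[32.5500 29.8500 26.0000 20.6500 10.2000 4.7500] k=[30 31 29 19 12 7]
t=14: x=[30.1500 30.5500 27.8000 19.4500 12.3000 7.7500] k=[27 32 27 22 9 10]
t=15: x=[27.7500 30.5000 27.0000 20.8000 11.1000 9.8500] k=[31 28 24 24 10 11]
t=16: x=[30.5500 27.8500 24.6000 21.9000 12.2500 10.8500] k=[30 28 22 22 14 13]
t=17: x=[29.7000 27.4000 22.9000 20.8000 15.0500 13.1500] k=[29 27 26 23 13 10]
t=18: x=[28.7000 27.1500 25.7000 21.9500 14.0500 10.4500] k=[27 28 28 19 15 13]
t=19: x=[27.1500 27.8500 26.6500 19.7500 15.3000 13.3000] k=[30 26 26 23 17 14]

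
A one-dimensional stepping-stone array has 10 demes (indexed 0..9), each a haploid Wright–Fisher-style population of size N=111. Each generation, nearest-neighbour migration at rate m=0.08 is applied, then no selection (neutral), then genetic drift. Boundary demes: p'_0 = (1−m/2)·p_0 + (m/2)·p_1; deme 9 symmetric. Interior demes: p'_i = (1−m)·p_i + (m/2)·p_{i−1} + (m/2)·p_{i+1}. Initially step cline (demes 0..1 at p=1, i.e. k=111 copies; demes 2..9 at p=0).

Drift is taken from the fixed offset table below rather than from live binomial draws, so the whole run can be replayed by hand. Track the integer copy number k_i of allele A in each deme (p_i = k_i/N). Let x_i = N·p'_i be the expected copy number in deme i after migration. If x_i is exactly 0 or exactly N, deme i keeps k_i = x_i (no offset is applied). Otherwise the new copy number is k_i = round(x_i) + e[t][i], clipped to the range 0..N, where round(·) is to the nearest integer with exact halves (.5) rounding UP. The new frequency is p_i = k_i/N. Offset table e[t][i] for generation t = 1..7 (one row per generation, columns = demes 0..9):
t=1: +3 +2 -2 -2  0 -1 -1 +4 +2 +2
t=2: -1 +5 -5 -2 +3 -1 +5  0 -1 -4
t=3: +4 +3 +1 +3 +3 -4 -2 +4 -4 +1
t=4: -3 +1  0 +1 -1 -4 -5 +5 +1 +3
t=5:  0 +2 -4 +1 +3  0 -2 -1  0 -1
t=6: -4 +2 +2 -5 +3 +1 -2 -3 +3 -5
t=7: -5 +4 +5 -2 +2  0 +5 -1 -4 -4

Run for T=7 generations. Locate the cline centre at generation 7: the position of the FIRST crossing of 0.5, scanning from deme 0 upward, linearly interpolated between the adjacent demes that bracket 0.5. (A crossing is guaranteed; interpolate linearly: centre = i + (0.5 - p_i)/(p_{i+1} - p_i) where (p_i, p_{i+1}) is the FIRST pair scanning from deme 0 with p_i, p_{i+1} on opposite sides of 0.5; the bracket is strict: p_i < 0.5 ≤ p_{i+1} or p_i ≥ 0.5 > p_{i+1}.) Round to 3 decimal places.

1.601

t=0: k=[111 111 0 0 0 0 0 0 0 0]
t=1: x=[111.0000 106.5600 4.4400 0.0000 0.0000 0.0000 0.0000 0.0000 0.0000 0.0000] k=[111 109 2 0 0 0 0 0 0 0]
t=2: x=[110.9200 104.8000 6.2000 0.0800 0.0000 0.0000 0.0000 0.0000 0.0000 0.0000] k=[110 110 1 0 0 0 0 0 0 0]
t=3: x=[110.0000 105.6400 5.3200 0.0400 0.0000 0.0000 0.0000 0.0000 0.0000 0.0000] k=[111 109 6 3 0 0 0 0 0 0]
t=4: x=[110.9200 104.9600 10.0000 3.0000 0.1200 0.0000 0.0000 0.0000 0.0000 0.0000] k=[108 106 10 4 0 0 0 0 0 0]
t=5: x=[107.9200 102.2400 13.6000 4.0800 0.1600 0.0000 0.0000 0.0000 0.0000 0.0000] k=[108 104 10 5 3 0 0 0 0 0]
t=6: x=[107.8400 100.4000 13.5600 5.1200 2.9600 0.1200 0.0000 0.0000 0.0000 0.0000] k=[104 102 16 0 6 1 0 0 0 0]
t=7: x=[103.9200 98.6400 18.8000 0.8800 5.5600 1.1600 0.0400 0.0000 0.0000 0.0000] k=[99 103 24 0 8 1 5 0 0 0]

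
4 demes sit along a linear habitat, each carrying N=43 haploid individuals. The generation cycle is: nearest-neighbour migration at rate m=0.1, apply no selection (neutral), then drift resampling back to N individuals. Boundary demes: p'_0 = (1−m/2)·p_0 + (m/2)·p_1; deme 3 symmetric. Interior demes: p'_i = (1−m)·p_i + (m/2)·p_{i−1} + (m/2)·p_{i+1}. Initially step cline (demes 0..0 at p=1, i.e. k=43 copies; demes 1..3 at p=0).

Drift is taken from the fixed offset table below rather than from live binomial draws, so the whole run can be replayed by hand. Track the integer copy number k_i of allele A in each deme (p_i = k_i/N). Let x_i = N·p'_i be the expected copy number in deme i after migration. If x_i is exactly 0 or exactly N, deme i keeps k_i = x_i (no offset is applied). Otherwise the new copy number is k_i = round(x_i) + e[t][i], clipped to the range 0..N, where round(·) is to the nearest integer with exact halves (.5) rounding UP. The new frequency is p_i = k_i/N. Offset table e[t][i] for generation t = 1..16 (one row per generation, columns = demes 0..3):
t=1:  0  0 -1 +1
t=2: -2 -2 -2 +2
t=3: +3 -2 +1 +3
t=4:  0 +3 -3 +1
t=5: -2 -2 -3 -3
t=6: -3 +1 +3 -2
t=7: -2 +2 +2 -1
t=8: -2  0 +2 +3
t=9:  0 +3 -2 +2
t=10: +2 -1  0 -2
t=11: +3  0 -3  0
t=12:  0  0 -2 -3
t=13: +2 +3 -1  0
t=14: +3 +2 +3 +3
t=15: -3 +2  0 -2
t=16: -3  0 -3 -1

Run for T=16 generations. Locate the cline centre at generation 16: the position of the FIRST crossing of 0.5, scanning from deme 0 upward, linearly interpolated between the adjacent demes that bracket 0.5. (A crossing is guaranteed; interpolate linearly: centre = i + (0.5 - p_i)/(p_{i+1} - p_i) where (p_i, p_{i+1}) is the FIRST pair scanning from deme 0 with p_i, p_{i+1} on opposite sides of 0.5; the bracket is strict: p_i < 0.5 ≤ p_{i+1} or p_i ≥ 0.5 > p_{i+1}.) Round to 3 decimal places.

0.250

t=0: k=[43 0 0 0]
t=1: x=[40.8500 2.1500 0.0000 0.0000] k=[41 2 0 0]
t=2: x=[39.0500 3.8500 0.1000 0.0000] k=[37 2 0 0]
t=3: x=[35.2500 3.6500 0.1000 0.0000] k=[38 2 1 0]
t=4: x=[36.2000 3.7500 1.0000 0.0500] k=[36 7 0 1]
t=5: x=[34.5500 8.1000 0.4000 0.9500] k=[33 6 0 0]
t=6: x=[31.6500 7.0500 0.3000 0.0000] k=[29 8 3 0]
t=7: x=[27.9500 8.8000 3.1000 0.1500] k=[26 11 5 0]
t=8: x=[25.2500 11.4500 5.0500 0.2500] k=[23 11 7 3]
t=9: x=[22.4000 11.4000 7.0000 3.2000] k=[22 14 5 5]
t=10: x=[21.6000 13.9500 5.4500 5.0000] k=[24 13 5 3]
t=11: x=[23.4500 13.1500 5.3000 3.1000] k=[26 13 2 3]
t=12: x=[25.3500 13.1000 2.6000 2.9500] k=[25 13 1 0]
t=13: x=[24.4000 13.0000 1.5500 0.0500] k=[26 16 1 0]
t=14: x=[25.5000 15.7500 1.7000 0.0500] k=[29 18 5 3]
t=15: x=[28.4500 17.9000 5.5500 3.1000] k=[25 20 6 1]
t=16: x=[24.7500 19.5500 6.4500 1.2500] k=[22 20 3 0]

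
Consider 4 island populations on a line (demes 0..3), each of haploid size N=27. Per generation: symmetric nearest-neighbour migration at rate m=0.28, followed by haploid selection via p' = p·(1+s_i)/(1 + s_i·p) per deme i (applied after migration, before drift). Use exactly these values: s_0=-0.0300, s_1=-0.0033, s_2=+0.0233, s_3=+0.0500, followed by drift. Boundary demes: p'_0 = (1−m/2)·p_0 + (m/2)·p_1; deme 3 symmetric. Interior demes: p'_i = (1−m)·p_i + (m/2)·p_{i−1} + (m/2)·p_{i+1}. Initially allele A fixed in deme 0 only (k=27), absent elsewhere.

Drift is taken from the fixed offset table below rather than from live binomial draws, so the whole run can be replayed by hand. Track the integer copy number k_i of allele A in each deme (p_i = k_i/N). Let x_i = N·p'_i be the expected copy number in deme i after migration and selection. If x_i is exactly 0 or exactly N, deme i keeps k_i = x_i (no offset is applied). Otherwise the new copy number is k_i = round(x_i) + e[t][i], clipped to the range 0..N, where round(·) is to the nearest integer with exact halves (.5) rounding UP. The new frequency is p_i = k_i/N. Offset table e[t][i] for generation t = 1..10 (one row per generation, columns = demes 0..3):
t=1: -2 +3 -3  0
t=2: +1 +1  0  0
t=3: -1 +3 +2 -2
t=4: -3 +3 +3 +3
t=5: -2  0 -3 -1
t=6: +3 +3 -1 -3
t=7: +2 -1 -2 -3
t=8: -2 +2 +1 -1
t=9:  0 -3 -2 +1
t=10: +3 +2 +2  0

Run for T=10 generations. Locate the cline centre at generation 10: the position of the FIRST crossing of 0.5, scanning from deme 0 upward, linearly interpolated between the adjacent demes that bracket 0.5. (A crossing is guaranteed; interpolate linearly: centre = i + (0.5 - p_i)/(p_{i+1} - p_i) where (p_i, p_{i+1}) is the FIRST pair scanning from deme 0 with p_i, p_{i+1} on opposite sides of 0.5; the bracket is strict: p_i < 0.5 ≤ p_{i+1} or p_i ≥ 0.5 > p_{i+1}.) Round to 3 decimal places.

0.500

t=0: k=[27 0 0 0]
t=1: x=[23.1199 3.7693 0.0000 0.0000] k=[21 7 0 0]
t=2: x=[18.8680 7.9614 1.0020 0.0000] k=[20 9 1 0]
t=3: x=[18.2812 9.3997 2.0227 0.1470] k=[17 12 4 0]
t=4: x=[16.1026 11.5581 4.6480 0.5874] k=[13 15 8 4]
t=5: x=[13.0745 13.7177 8.5540 4.7479] k=[11 14 6 4]
t=6: x=[11.2198 12.4378 6.9583 4.4587] k=[14 15 6 1]
t=7: x=[13.9347 13.5777 6.6751 1.7794] k=[16 13 5 0]
t=8: x=[15.3788 12.2779 5.5205 0.7340] k=[13 14 7 0]
t=9: x=[12.9346 12.8577 7.1201 1.0271] k=[13 10 5 2]
t=10: x=[12.3756 9.6994 5.3785 2.5297] k=[15 12 7 3]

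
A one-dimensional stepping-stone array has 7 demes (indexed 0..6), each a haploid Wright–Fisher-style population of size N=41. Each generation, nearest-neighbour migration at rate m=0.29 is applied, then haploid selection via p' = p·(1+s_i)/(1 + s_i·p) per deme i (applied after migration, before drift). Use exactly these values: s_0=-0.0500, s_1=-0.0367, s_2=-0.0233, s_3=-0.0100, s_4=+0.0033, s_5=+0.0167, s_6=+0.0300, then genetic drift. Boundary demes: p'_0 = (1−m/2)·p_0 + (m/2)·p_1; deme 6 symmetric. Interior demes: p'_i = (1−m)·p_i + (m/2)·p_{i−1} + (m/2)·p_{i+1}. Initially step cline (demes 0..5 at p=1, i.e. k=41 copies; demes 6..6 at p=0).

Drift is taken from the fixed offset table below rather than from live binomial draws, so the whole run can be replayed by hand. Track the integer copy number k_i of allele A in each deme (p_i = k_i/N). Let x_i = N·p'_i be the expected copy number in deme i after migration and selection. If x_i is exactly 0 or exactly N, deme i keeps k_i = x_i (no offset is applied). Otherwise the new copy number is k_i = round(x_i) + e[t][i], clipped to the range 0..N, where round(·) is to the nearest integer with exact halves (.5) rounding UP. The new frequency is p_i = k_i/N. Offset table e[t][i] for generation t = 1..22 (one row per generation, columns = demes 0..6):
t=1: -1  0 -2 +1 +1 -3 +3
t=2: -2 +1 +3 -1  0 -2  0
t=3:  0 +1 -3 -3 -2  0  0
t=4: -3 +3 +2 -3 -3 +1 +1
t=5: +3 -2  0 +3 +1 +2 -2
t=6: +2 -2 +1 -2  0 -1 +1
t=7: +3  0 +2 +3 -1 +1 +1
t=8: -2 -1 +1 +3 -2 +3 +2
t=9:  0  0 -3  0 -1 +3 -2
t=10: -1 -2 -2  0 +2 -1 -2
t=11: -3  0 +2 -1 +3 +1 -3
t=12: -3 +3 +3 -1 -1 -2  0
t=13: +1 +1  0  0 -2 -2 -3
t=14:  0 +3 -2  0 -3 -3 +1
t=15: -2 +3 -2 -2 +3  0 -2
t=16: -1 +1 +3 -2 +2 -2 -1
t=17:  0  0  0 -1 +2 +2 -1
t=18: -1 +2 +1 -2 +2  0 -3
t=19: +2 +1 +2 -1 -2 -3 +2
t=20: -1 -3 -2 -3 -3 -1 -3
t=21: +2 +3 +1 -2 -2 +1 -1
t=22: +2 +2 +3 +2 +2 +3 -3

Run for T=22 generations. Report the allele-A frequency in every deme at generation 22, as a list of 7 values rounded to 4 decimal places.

[0.9756, 0.9756, 0.9024, 0.7317, 0.6585, 0.6585, 0.4390]

t=0: k=[41 41 41 41 41 41 0]
t=1: x=[41.0000 41.0000 41.0000 41.0000 41.0000 35.1387 6.0968] k=[41 41 41 41 41 32 9]
t=2: x=[41.0000 41.0000 41.0000 41.0000 39.6992 30.1030 12.5914] k=[41 41 41 41 40 28 13]
t=3: x=[41.0000 41.0000 41.0000 40.8535 38.4130 27.7142 15.4586] k=[41 41 41 38 36 28 15]
t=4: x=[41.0000 41.0000 40.5547 38.1182 35.1466 27.4258 17.1793] k=[41 41 41 35 32 28 18]
t=5: x=[41.0000 41.0000 40.1097 35.3865 31.8784 27.2816 19.7524] k=[41 41 40 38 33 29 18]
t=6: x=[41.0000 40.8495 39.8285 37.5332 33.1659 28.1317 19.8976] k=[41 39 41 36 33 27 21]
t=7: x=[40.6949 39.5278 39.9614 36.2479 32.5871 27.1523 22.1713] k=[41 40 41 39 32 28 23]
t=8: x=[40.8474 40.2634 40.5547 38.2493 32.4573 28.0025 24.0198] k=[39 39 41 41 30 31 26]
t=9: x=[38.9001 39.2277 40.7031 39.3895 31.7636 30.2618 26.9988] k=[39 39 38 39 31 33 25]
t=10: x=[38.9001 38.7777 38.2297 37.6643 32.4723 31.6699 26.4387] k=[38 37 36 38 34 31 24]
t=11: x=[37.7028 36.8630 36.3385 37.0946 34.1638 30.5495 25.3023] k=[35 37 38 36 37 32 22]
t=12: x=[35.0332 36.7136 37.4901 36.3941 36.1441 31.3973 23.7461] k=[32 40 40 35 35 29 24]
t=13: x=[32.8296 38.7622 39.2356 35.6786 34.1488 29.2841 25.0142] k=[34 40 39 36 32 27 22]
t=14: x=[34.5977 38.9121 38.6585 35.8096 31.8784 27.1523 23.0239] k=[35 41 37 36 29 24 24]
t=15: x=[35.6353 39.4968 37.3575 35.0793 29.3175 24.8873 24.2934] k=[34 41 35 33 32 25 22]
t=16: x=[34.7480 39.0466 35.4681 33.0810 31.1547 25.7390 22.7348] k=[34 40 38 31 33 24 22]
t=17: x=[34.5977 38.7622 37.1944 32.2359 31.4292 25.1762 22.5903] k=[35 39 37 31 33 27 22]
t=18: x=[35.3342 38.0286 36.3232 32.0901 31.8634 27.2965 23.0239] k=[34 40 37 30 34 27 20]
t=19: x=[34.5977 38.6123 36.3232 31.5220 32.4274 27.1523 21.3177] k=[37 40 38 31 30 24 23]
t=20: x=[37.2645 39.2121 37.1944 31.7985 29.3026 24.8873 23.4423] k=[36 36 35 29 26 24 20]
t=21: x=[35.7704 35.6844 34.1414 29.3514 26.1762 23.8754 20.8829] k=[38 39 35 27 24 25 20]
t=22: x=[38.0057 38.1783 34.2887 27.6346 24.6124 24.2942 21.0279] k=[40 40 37 30 27 27 18]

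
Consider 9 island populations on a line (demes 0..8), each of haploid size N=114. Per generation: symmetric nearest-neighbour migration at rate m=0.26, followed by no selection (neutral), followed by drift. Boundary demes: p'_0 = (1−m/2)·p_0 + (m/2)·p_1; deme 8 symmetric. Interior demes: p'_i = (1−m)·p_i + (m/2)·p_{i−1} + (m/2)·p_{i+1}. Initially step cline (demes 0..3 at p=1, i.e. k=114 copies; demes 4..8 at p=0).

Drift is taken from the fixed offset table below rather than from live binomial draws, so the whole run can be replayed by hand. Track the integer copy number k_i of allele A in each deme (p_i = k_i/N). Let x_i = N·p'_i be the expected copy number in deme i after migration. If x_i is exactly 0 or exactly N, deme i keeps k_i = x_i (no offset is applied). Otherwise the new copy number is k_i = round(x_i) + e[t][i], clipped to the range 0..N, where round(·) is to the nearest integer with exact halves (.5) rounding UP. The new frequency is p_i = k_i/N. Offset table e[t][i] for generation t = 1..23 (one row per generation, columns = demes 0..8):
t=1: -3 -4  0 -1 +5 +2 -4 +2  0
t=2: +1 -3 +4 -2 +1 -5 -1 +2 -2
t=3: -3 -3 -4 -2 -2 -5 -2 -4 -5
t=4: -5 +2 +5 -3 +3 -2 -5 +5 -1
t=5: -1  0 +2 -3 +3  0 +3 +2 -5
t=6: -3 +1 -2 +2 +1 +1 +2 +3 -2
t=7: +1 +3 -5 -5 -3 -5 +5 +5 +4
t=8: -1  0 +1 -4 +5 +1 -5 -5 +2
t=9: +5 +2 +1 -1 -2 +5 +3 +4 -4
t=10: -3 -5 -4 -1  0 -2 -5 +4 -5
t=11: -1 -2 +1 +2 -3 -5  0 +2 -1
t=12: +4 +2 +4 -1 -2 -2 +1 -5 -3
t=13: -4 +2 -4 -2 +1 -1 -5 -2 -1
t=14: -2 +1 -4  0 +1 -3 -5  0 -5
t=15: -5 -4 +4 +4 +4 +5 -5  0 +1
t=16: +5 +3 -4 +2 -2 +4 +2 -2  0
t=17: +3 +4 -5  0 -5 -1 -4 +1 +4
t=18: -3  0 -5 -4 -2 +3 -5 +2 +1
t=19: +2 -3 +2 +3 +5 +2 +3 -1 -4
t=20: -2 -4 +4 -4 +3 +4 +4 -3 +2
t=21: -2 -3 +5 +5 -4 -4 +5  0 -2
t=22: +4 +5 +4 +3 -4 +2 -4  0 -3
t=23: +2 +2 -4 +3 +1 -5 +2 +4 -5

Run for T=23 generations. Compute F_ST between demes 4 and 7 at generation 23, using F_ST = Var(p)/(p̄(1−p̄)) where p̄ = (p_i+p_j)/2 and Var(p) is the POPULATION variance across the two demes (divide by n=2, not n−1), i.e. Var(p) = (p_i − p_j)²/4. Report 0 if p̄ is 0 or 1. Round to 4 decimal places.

t=0: k=[114 114 114 114 0 0 0 0 0]
t=1: x=[114.0000 114.0000 114.0000 99.1800 14.8200 0.0000 0.0000 0.0000 0.0000] k=[114 114 114 98 20 0 0 0 0]
t=2: x=[114.0000 114.0000 111.9200 89.9400 27.5400 2.6000 0.0000 0.0000 0.0000] k=[114 114 114 88 29 0 0 0 0]
t=3: x=[114.0000 114.0000 110.6200 83.7100 32.9000 3.7700 0.0000 0.0000 0.0000] k=[114 114 107 82 31 0 0 0 0]
t=4: x=[114.0000 113.0900 104.6600 78.6200 33.6000 4.0300 0.0000 0.0000 0.0000] k=[114 114 110 76 37 2 0 0 0]
t=5: x=[114.0000 113.4800 106.1000 75.3500 37.5200 6.2900 0.2600 0.0000 0.0000] k=[114 113 108 72 41 6 3 0 0]
t=6: x=[113.8700 112.4800 103.9700 72.6500 40.4800 10.1600 3.0000 0.3900 0.0000] k=[111 113 102 75 41 11 5 3 0]
t=7: x=[111.2600 111.3100 99.9200 74.0900 41.5200 14.1200 5.5200 2.8700 0.3900] k=[112 114 95 69 39 9 11 8 4]
t=8: x=[112.2600 111.2700 94.0900 68.4800 39.0000 13.1600 10.3500 7.8700 4.5200] k=[111 111 95 64 44 14 5 3 7]
t=9: x=[111.0000 108.9200 93.0500 65.4300 42.7000 16.7300 5.9100 3.7800 6.4800] k=[114 111 94 64 41 22 9 8 2]
t=10: x=[113.6100 109.1800 92.3100 64.9100 41.5200 22.7800 10.5600 7.3500 2.7800] k=[111 104 88 64 42 21 6 11 0]
t=11: x=[110.0900 102.8300 86.9600 64.2600 42.1300 21.7800 8.6000 8.9200 1.4300] k=[109 101 88 66 39 17 9 11 0]
t=12: x=[107.9600 100.3500 86.8300 65.3500 39.6500 18.8200 10.3000 9.3100 1.4300] k=[112 102 91 64 38 17 11 4 0]
t=13: x=[110.7000 101.8700 88.9200 64.1300 38.6500 18.9500 10.8700 4.3900 0.5200] k=[107 104 85 62 40 18 6 2 0]
t=14: x=[106.6100 101.9200 84.4800 62.1300 40.0000 19.3000 7.0400 2.2600 0.2600] k=[105 103 80 62 41 16 2 2 0]
t=15: x=[104.7400 100.2700 80.6500 61.6100 40.4800 17.4300 3.8200 1.7400 0.2600] k=[100 96 85 66 44 22 0 2 1]
t=16: x=[99.4800 95.0900 83.9600 65.6100 44.0000 22.0000 3.1200 1.6100 1.1300] k=[104 98 80 68 42 26 5 0 1]
t=17: x=[103.2200 96.4400 80.7800 66.1800 43.3000 25.3500 7.0800 0.7800 0.8700] k=[106 100 76 66 38 24 3 2 5]
t=18: x=[105.2200 97.6600 77.8200 63.6600 39.8200 23.0900 5.6000 2.5200 4.6100] k=[102 98 73 60 38 26 1 5 6]
t=19: x=[101.4800 95.2700 74.5600 58.8300 39.3000 24.3100 4.7700 4.6100 5.8700] k=[103 92 77 62 44 26 8 4 2]
t=20: x=[101.5700 91.4800 77.0000 61.6100 44.0000 26.0000 9.8200 4.2600 2.2600] k=[100 87 81 58 47 30 14 1 4]
t=21: x=[98.3100 87.9100 78.7900 59.5600 46.2200 30.1300 14.3900 3.0800 3.6100] k=[96 85 84 65 42 26 19 3 2]
t=22: x=[94.5700 86.3000 81.6600 64.4800 42.9100 27.1700 17.8300 4.9500 2.1300] k=[99 91 86 67 39 29 14 5 0]
t=23: x=[97.9600 91.3900 84.1800 65.8300 41.3400 28.3500 14.7800 5.5200 0.6500] k=[100 93 80 69 42 23 17 10 0]

0.1119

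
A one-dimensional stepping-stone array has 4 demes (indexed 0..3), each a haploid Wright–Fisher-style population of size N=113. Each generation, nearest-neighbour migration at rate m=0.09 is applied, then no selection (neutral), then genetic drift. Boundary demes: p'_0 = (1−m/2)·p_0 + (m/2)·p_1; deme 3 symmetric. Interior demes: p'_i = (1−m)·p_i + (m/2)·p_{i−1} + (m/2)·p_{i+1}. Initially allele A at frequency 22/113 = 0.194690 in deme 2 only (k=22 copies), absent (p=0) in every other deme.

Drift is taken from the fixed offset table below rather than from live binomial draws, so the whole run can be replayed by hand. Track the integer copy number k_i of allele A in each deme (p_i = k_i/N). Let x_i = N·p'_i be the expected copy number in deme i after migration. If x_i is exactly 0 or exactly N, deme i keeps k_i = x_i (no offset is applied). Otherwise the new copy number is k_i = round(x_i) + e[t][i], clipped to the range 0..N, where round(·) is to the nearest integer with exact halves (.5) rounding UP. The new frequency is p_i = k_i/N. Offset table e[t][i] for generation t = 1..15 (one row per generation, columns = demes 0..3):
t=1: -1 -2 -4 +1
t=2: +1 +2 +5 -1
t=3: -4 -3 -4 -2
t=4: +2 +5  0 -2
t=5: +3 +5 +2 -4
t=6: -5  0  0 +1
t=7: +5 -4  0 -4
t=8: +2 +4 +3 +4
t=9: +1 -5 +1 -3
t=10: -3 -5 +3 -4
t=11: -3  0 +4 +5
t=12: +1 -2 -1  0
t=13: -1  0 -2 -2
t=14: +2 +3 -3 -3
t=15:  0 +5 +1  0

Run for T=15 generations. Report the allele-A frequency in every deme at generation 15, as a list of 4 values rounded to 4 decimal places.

t=0: k=[0 0 22 0]
t=1: x=[0.0000 0.9900 20.0200 0.9900] k=[0 0 16 2]
t=2: x=[0.0000 0.7200 14.6500 2.6300] k=[0 3 20 2]
t=3: x=[0.1350 3.6300 18.4250 2.8100] k=[0 1 14 1]
t=4: x=[0.0450 1.5400 12.8300 1.5850] k=[2 7 13 0]
t=5: x=[2.2250 7.0450 12.1450 0.5850] k=[5 12 14 0]
t=6: x=[5.3150 11.7750 13.2800 0.6300] k=[0 12 13 2]
t=7: x=[0.5400 11.5050 12.4600 2.4950] k=[6 8 12 0]
t=8: x=[6.0900 8.0900 11.2800 0.5400] k=[8 12 14 5]
t=9: x=[8.1800 11.9100 13.5050 5.4050] k=[9 7 15 2]
t=10: x=[8.9100 7.4500 14.0550 2.5850] k=[6 2 17 0]
t=11: x=[5.8200 2.8550 15.5600 0.7650] k=[3 3 20 6]
t=12: x=[3.0000 3.7650 18.6050 6.6300] k=[4 2 18 7]
t=13: x=[3.9100 2.8100 16.7850 7.4950] k=[3 3 15 5]
t=14: x=[3.0000 3.5400 14.0100 5.4500] k=[5 7 11 2]
t=15: x=[5.0900 7.0900 10.4150 2.4050] k=[5 12 11 2]

[0.0442, 0.1062, 0.0973, 0.0177]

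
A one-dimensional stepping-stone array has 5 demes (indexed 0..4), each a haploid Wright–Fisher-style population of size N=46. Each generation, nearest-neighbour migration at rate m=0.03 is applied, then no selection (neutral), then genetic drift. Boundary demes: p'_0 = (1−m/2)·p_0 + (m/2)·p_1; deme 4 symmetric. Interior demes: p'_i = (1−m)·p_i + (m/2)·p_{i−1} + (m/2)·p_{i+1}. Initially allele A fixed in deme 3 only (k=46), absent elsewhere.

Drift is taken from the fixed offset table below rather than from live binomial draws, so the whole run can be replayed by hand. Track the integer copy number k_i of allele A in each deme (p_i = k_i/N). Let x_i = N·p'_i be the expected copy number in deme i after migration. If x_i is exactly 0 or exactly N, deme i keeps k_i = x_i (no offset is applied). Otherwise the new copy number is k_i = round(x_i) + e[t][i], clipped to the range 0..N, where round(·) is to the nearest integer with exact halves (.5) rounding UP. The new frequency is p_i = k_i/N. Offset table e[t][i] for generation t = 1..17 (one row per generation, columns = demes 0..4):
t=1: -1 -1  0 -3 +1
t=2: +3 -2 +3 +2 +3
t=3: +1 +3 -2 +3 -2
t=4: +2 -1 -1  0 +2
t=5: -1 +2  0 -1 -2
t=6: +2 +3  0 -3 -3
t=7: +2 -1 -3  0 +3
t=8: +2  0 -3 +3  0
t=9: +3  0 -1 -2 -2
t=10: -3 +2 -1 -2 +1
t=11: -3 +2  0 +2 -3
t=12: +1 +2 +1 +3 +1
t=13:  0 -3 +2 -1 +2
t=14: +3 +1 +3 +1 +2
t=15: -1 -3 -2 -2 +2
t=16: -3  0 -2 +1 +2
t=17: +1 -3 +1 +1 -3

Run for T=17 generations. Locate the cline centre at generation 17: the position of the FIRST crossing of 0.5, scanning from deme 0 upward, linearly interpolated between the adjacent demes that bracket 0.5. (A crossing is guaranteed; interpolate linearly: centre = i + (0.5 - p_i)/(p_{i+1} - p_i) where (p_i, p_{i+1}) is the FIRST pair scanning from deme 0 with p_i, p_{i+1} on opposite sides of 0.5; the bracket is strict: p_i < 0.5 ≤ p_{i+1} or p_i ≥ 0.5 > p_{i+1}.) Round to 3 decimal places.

2.667

t=0: k=[0 0 0 46 0]
t=1: x=[0.0000 0.0000 0.6900 44.6200 0.6900] k=[0 0 1 42 2]
t=2: x=[0.0000 0.0150 1.6000 40.7850 2.6000] k=[0 0 5 43 6]
t=3: x=[0.0000 0.0750 5.4950 41.8750 6.5550] k=[0 3 3 45 5]
t=4: x=[0.0450 2.9550 3.6300 43.7700 5.6000] k=[2 2 3 44 8]
t=5: x=[2.0000 2.0150 3.6000 42.8450 8.5400] k=[1 4 4 42 7]
t=6: x=[1.0450 3.9550 4.5700 40.9050 7.5250] k=[3 7 5 38 5]
t=7: x=[3.0600 6.9100 5.5250 37.0100 5.4950] k=[5 6 3 37 8]
t=8: x=[5.0150 5.9400 3.5550 36.0550 8.4350] k=[7 6 1 39 8]
t=9: x=[6.9850 5.9400 1.6450 37.9650 8.4650] k=[10 6 1 36 6]
t=10: x=[9.9400 5.9850 1.6000 35.0250 6.4500] k=[7 8 1 33 7]
t=11: x=[7.0150 7.8800 1.5850 32.1300 7.3900] k=[4 10 2 34 4]
t=12: x=[4.0900 9.7900 2.6000 33.0700 4.4500] k=[5 12 4 36 5]
t=13: x=[5.1050 11.7750 4.6000 35.0550 5.4650] k=[5 9 7 34 7]
t=14: x=[5.0600 8.9100 7.4350 33.1900 7.4050] k=[8 10 10 34 9]
t=15: x=[8.0300 9.9700 10.3600 33.2650 9.3750] k=[7 7 8 31 11]
t=16: x=[7.0000 7.0150 8.3300 30.3550 11.3000] k=[4 7 6 31 13]
t=17: x=[4.0450 6.9400 6.3900 30.3550 13.2700] k=[5 4 7 31 10]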